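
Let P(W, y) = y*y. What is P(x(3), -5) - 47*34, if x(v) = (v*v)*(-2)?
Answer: -1573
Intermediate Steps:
x(v) = -2*v**2 (x(v) = v**2*(-2) = -2*v**2)
P(W, y) = y**2
P(x(3), -5) - 47*34 = (-5)**2 - 47*34 = 25 - 1598 = -1573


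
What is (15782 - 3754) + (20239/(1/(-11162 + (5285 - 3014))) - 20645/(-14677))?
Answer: -2640875460872/14677 ≈ -1.7993e+8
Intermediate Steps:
(15782 - 3754) + (20239/(1/(-11162 + (5285 - 3014))) - 20645/(-14677)) = 12028 + (20239/(1/(-11162 + 2271)) - 20645*(-1/14677)) = 12028 + (20239/(1/(-8891)) + 20645/14677) = 12028 + (20239/(-1/8891) + 20645/14677) = 12028 + (20239*(-8891) + 20645/14677) = 12028 + (-179944949 + 20645/14677) = 12028 - 2641051995828/14677 = -2640875460872/14677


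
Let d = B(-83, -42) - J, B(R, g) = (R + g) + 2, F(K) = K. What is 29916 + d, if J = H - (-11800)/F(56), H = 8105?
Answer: 150341/7 ≈ 21477.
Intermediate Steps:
B(R, g) = 2 + R + g
J = 58210/7 (J = 8105 - (-11800)/56 = 8105 - 1*(-1475/7) = 8105 + 1475/7 = 58210/7 ≈ 8315.7)
d = -59071/7 (d = (2 - 83 - 42) - 1*58210/7 = -123 - 58210/7 = -59071/7 ≈ -8438.7)
29916 + d = 29916 - 59071/7 = 150341/7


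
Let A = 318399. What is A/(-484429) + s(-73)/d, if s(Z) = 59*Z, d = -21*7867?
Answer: -50515307890/80031061803 ≈ -0.63120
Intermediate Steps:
d = -165207
A/(-484429) + s(-73)/d = 318399/(-484429) + (59*(-73))/(-165207) = 318399*(-1/484429) - 4307*(-1/165207) = -318399/484429 + 4307/165207 = -50515307890/80031061803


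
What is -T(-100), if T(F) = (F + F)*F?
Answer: -20000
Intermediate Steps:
T(F) = 2*F² (T(F) = (2*F)*F = 2*F²)
-T(-100) = -2*(-100)² = -2*10000 = -1*20000 = -20000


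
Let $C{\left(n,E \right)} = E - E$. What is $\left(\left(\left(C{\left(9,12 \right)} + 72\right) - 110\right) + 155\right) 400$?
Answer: $46800$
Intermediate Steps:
$C{\left(n,E \right)} = 0$
$\left(\left(\left(C{\left(9,12 \right)} + 72\right) - 110\right) + 155\right) 400 = \left(\left(\left(0 + 72\right) - 110\right) + 155\right) 400 = \left(\left(72 - 110\right) + 155\right) 400 = \left(-38 + 155\right) 400 = 117 \cdot 400 = 46800$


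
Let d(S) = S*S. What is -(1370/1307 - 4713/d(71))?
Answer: -746279/6588587 ≈ -0.11327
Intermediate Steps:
d(S) = S**2
-(1370/1307 - 4713/d(71)) = -(1370/1307 - 4713/(71**2)) = -(1370*(1/1307) - 4713/5041) = -(1370/1307 - 4713*1/5041) = -(1370/1307 - 4713/5041) = -1*746279/6588587 = -746279/6588587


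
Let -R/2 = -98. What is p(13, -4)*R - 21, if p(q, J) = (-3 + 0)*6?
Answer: -3549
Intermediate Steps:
p(q, J) = -18 (p(q, J) = -3*6 = -18)
R = 196 (R = -2*(-98) = 196)
p(13, -4)*R - 21 = -18*196 - 21 = -3528 - 21 = -3549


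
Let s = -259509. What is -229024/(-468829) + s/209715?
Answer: -24545192267/32773491245 ≈ -0.74893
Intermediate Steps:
-229024/(-468829) + s/209715 = -229024/(-468829) - 259509/209715 = -229024*(-1/468829) - 259509*1/209715 = 229024/468829 - 86503/69905 = -24545192267/32773491245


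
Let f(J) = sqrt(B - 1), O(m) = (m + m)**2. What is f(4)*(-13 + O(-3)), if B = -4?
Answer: 23*I*sqrt(5) ≈ 51.43*I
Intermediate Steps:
O(m) = 4*m**2 (O(m) = (2*m)**2 = 4*m**2)
f(J) = I*sqrt(5) (f(J) = sqrt(-4 - 1) = sqrt(-5) = I*sqrt(5))
f(4)*(-13 + O(-3)) = (I*sqrt(5))*(-13 + 4*(-3)**2) = (I*sqrt(5))*(-13 + 4*9) = (I*sqrt(5))*(-13 + 36) = (I*sqrt(5))*23 = 23*I*sqrt(5)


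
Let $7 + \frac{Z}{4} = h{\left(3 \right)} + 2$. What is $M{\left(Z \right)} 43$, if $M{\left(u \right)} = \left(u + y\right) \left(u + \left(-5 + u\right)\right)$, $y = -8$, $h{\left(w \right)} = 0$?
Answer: $54180$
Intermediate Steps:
$Z = -20$ ($Z = -28 + 4 \left(0 + 2\right) = -28 + 4 \cdot 2 = -28 + 8 = -20$)
$M{\left(u \right)} = \left(-8 + u\right) \left(-5 + 2 u\right)$ ($M{\left(u \right)} = \left(u - 8\right) \left(u + \left(-5 + u\right)\right) = \left(-8 + u\right) \left(-5 + 2 u\right)$)
$M{\left(Z \right)} 43 = \left(40 - -420 + 2 \left(-20\right)^{2}\right) 43 = \left(40 + 420 + 2 \cdot 400\right) 43 = \left(40 + 420 + 800\right) 43 = 1260 \cdot 43 = 54180$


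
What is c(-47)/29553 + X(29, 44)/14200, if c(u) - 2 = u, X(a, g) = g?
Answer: 55111/34971050 ≈ 0.0015759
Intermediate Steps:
c(u) = 2 + u
c(-47)/29553 + X(29, 44)/14200 = (2 - 47)/29553 + 44/14200 = -45*1/29553 + 44*(1/14200) = -15/9851 + 11/3550 = 55111/34971050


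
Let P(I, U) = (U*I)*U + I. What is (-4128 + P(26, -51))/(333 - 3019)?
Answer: -31762/1343 ≈ -23.650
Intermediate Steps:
P(I, U) = I + I*U**2 (P(I, U) = (I*U)*U + I = I*U**2 + I = I + I*U**2)
(-4128 + P(26, -51))/(333 - 3019) = (-4128 + 26*(1 + (-51)**2))/(333 - 3019) = (-4128 + 26*(1 + 2601))/(-2686) = (-4128 + 26*2602)*(-1/2686) = (-4128 + 67652)*(-1/2686) = 63524*(-1/2686) = -31762/1343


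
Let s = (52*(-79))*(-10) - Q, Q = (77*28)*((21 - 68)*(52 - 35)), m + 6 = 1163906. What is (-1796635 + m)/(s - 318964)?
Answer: -126547/288952 ≈ -0.43795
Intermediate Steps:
m = 1163900 (m = -6 + 1163906 = 1163900)
Q = -1722644 (Q = 2156*(-47*17) = 2156*(-799) = -1722644)
s = 1763724 (s = (52*(-79))*(-10) - 1*(-1722644) = -4108*(-10) + 1722644 = 41080 + 1722644 = 1763724)
(-1796635 + m)/(s - 318964) = (-1796635 + 1163900)/(1763724 - 318964) = -632735/1444760 = -632735*1/1444760 = -126547/288952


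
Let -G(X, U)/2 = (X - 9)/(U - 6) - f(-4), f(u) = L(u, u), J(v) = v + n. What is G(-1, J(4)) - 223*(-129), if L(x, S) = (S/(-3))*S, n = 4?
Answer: 86299/3 ≈ 28766.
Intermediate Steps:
L(x, S) = -S**2/3 (L(x, S) = (S*(-1/3))*S = (-S/3)*S = -S**2/3)
J(v) = 4 + v (J(v) = v + 4 = 4 + v)
f(u) = -u**2/3
G(X, U) = -32/3 - 2*(-9 + X)/(-6 + U) (G(X, U) = -2*((X - 9)/(U - 6) - (-1)*(-4)**2/3) = -2*((-9 + X)/(-6 + U) - (-1)*16/3) = -2*((-9 + X)/(-6 + U) - 1*(-16/3)) = -2*((-9 + X)/(-6 + U) + 16/3) = -2*(16/3 + (-9 + X)/(-6 + U)) = -32/3 - 2*(-9 + X)/(-6 + U))
G(-1, J(4)) - 223*(-129) = 2*(123 - 16*(4 + 4) - 3*(-1))/(3*(-6 + (4 + 4))) - 223*(-129) = 2*(123 - 16*8 + 3)/(3*(-6 + 8)) + 28767 = (2/3)*(123 - 128 + 3)/2 + 28767 = (2/3)*(1/2)*(-2) + 28767 = -2/3 + 28767 = 86299/3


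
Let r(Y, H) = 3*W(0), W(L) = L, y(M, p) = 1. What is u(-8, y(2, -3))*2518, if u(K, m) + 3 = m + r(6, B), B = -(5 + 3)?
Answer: -5036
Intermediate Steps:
B = -8 (B = -1*8 = -8)
r(Y, H) = 0 (r(Y, H) = 3*0 = 0)
u(K, m) = -3 + m (u(K, m) = -3 + (m + 0) = -3 + m)
u(-8, y(2, -3))*2518 = (-3 + 1)*2518 = -2*2518 = -5036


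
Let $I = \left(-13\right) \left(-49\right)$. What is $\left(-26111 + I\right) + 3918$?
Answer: $-21556$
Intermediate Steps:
$I = 637$
$\left(-26111 + I\right) + 3918 = \left(-26111 + 637\right) + 3918 = -25474 + 3918 = -21556$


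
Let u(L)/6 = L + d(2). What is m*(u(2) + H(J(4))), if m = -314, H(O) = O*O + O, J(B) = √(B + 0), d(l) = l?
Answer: -9420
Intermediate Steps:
J(B) = √B
H(O) = O + O² (H(O) = O² + O = O + O²)
u(L) = 12 + 6*L (u(L) = 6*(L + 2) = 6*(2 + L) = 12 + 6*L)
m*(u(2) + H(J(4))) = -314*((12 + 6*2) + √4*(1 + √4)) = -314*((12 + 12) + 2*(1 + 2)) = -314*(24 + 2*3) = -314*(24 + 6) = -314*30 = -9420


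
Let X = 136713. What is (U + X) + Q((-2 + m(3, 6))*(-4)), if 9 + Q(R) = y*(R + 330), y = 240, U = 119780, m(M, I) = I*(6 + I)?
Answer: 268484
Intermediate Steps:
Q(R) = 79191 + 240*R (Q(R) = -9 + 240*(R + 330) = -9 + 240*(330 + R) = -9 + (79200 + 240*R) = 79191 + 240*R)
(U + X) + Q((-2 + m(3, 6))*(-4)) = (119780 + 136713) + (79191 + 240*((-2 + 6*(6 + 6))*(-4))) = 256493 + (79191 + 240*((-2 + 6*12)*(-4))) = 256493 + (79191 + 240*((-2 + 72)*(-4))) = 256493 + (79191 + 240*(70*(-4))) = 256493 + (79191 + 240*(-280)) = 256493 + (79191 - 67200) = 256493 + 11991 = 268484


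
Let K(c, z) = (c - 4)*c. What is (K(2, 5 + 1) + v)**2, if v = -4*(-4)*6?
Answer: 8464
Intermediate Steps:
K(c, z) = c*(-4 + c) (K(c, z) = (-4 + c)*c = c*(-4 + c))
v = 96 (v = 16*6 = 96)
(K(2, 5 + 1) + v)**2 = (2*(-4 + 2) + 96)**2 = (2*(-2) + 96)**2 = (-4 + 96)**2 = 92**2 = 8464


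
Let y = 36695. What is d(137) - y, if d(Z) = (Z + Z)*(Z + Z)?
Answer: 38381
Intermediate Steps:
d(Z) = 4*Z**2 (d(Z) = (2*Z)*(2*Z) = 4*Z**2)
d(137) - y = 4*137**2 - 1*36695 = 4*18769 - 36695 = 75076 - 36695 = 38381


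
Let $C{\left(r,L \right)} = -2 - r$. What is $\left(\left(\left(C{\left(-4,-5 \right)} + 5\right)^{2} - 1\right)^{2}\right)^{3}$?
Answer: $12230590464$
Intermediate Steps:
$\left(\left(\left(C{\left(-4,-5 \right)} + 5\right)^{2} - 1\right)^{2}\right)^{3} = \left(\left(\left(\left(-2 - -4\right) + 5\right)^{2} - 1\right)^{2}\right)^{3} = \left(\left(\left(\left(-2 + 4\right) + 5\right)^{2} - 1\right)^{2}\right)^{3} = \left(\left(\left(2 + 5\right)^{2} - 1\right)^{2}\right)^{3} = \left(\left(7^{2} - 1\right)^{2}\right)^{3} = \left(\left(49 - 1\right)^{2}\right)^{3} = \left(48^{2}\right)^{3} = 2304^{3} = 12230590464$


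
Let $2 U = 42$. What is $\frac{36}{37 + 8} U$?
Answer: $\frac{84}{5} \approx 16.8$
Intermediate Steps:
$U = 21$ ($U = \frac{1}{2} \cdot 42 = 21$)
$\frac{36}{37 + 8} U = \frac{36}{37 + 8} \cdot 21 = \frac{36}{45} \cdot 21 = 36 \cdot \frac{1}{45} \cdot 21 = \frac{4}{5} \cdot 21 = \frac{84}{5}$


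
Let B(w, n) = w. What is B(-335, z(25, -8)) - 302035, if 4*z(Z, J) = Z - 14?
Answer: -302370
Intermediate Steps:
z(Z, J) = -7/2 + Z/4 (z(Z, J) = (Z - 14)/4 = (-14 + Z)/4 = -7/2 + Z/4)
B(-335, z(25, -8)) - 302035 = -335 - 302035 = -302370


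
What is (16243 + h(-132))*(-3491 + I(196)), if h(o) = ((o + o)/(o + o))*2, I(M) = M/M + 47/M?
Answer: -11111466285/196 ≈ -5.6691e+7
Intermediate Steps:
I(M) = 1 + 47/M
h(o) = 2 (h(o) = ((2*o)/((2*o)))*2 = ((2*o)*(1/(2*o)))*2 = 1*2 = 2)
(16243 + h(-132))*(-3491 + I(196)) = (16243 + 2)*(-3491 + (47 + 196)/196) = 16245*(-3491 + (1/196)*243) = 16245*(-3491 + 243/196) = 16245*(-683993/196) = -11111466285/196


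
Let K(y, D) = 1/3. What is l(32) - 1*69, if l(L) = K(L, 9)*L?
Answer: -175/3 ≈ -58.333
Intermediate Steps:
K(y, D) = ⅓
l(L) = L/3
l(32) - 1*69 = (⅓)*32 - 1*69 = 32/3 - 69 = -175/3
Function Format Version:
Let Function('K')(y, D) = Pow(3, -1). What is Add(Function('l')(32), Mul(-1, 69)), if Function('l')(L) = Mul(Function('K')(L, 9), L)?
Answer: Rational(-175, 3) ≈ -58.333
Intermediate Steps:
Function('K')(y, D) = Rational(1, 3)
Function('l')(L) = Mul(Rational(1, 3), L)
Add(Function('l')(32), Mul(-1, 69)) = Add(Mul(Rational(1, 3), 32), Mul(-1, 69)) = Add(Rational(32, 3), -69) = Rational(-175, 3)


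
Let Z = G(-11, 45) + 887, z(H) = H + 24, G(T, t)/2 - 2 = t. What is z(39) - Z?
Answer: -918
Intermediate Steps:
G(T, t) = 4 + 2*t
z(H) = 24 + H
Z = 981 (Z = (4 + 2*45) + 887 = (4 + 90) + 887 = 94 + 887 = 981)
z(39) - Z = (24 + 39) - 1*981 = 63 - 981 = -918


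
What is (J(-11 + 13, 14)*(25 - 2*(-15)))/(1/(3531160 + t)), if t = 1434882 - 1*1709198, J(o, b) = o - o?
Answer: 0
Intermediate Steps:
J(o, b) = 0
t = -274316 (t = 1434882 - 1709198 = -274316)
(J(-11 + 13, 14)*(25 - 2*(-15)))/(1/(3531160 + t)) = (0*(25 - 2*(-15)))/(1/(3531160 - 274316)) = (0*(25 + 30))/(1/3256844) = (0*55)/(1/3256844) = 0*3256844 = 0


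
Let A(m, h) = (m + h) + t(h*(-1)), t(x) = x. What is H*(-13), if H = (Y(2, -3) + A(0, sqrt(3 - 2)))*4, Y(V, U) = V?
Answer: -104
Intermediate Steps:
A(m, h) = m (A(m, h) = (m + h) + h*(-1) = (h + m) - h = m)
H = 8 (H = (2 + 0)*4 = 2*4 = 8)
H*(-13) = 8*(-13) = -104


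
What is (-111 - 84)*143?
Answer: -27885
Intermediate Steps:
(-111 - 84)*143 = -195*143 = -27885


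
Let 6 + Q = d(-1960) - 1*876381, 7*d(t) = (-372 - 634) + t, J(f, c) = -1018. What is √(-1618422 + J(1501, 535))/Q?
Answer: -28*I*√101215/6137675 ≈ -0.0014514*I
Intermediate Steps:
d(t) = -1006/7 + t/7 (d(t) = ((-372 - 634) + t)/7 = (-1006 + t)/7 = -1006/7 + t/7)
Q = -6137675/7 (Q = -6 + ((-1006/7 + (⅐)*(-1960)) - 1*876381) = -6 + ((-1006/7 - 280) - 876381) = -6 + (-2966/7 - 876381) = -6 - 6137633/7 = -6137675/7 ≈ -8.7681e+5)
√(-1618422 + J(1501, 535))/Q = √(-1618422 - 1018)/(-6137675/7) = √(-1619440)*(-7/6137675) = (4*I*√101215)*(-7/6137675) = -28*I*√101215/6137675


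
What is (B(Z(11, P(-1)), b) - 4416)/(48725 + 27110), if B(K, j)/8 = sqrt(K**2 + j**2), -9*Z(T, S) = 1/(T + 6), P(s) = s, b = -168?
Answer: -4416/75835 + 8*sqrt(660695617)/11602755 ≈ -0.040509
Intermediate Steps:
Z(T, S) = -1/(9*(6 + T)) (Z(T, S) = -1/(9*(T + 6)) = -1/(9*(6 + T)))
B(K, j) = 8*sqrt(K**2 + j**2)
(B(Z(11, P(-1)), b) - 4416)/(48725 + 27110) = (8*sqrt((-1/(54 + 9*11))**2 + (-168)**2) - 4416)/(48725 + 27110) = (8*sqrt((-1/(54 + 99))**2 + 28224) - 4416)/75835 = (8*sqrt((-1/153)**2 + 28224) - 4416)*(1/75835) = (8*sqrt(1/23409 + 28224) - 4416)*(1/75835) = (8*sqrt(660695617/23409) - 4416)*(1/75835) = (8*(sqrt(660695617)/153) - 4416)*(1/75835) = (8*sqrt(660695617)/153 - 4416)*(1/75835) = (-4416 + 8*sqrt(660695617)/153)*(1/75835) = -4416/75835 + 8*sqrt(660695617)/11602755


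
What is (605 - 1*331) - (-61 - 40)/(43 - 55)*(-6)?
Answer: 649/2 ≈ 324.50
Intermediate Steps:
(605 - 1*331) - (-61 - 40)/(43 - 55)*(-6) = (605 - 331) - (-101/(-12))*(-6) = 274 - (-101*(-1/12))*(-6) = 274 - 101*(-6)/12 = 274 - 1*(-101/2) = 274 + 101/2 = 649/2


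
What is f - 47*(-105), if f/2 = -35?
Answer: 4865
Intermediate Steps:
f = -70 (f = 2*(-35) = -70)
f - 47*(-105) = -70 - 47*(-105) = -70 + 4935 = 4865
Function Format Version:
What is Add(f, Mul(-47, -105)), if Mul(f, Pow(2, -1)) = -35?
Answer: 4865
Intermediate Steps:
f = -70 (f = Mul(2, -35) = -70)
Add(f, Mul(-47, -105)) = Add(-70, Mul(-47, -105)) = Add(-70, 4935) = 4865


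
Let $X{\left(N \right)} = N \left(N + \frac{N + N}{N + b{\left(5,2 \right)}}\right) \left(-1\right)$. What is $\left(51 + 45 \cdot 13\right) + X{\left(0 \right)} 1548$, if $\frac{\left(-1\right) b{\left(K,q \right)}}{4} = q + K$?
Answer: $636$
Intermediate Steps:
$b{\left(K,q \right)} = - 4 K - 4 q$ ($b{\left(K,q \right)} = - 4 \left(q + K\right) = - 4 \left(K + q\right) = - 4 K - 4 q$)
$X{\left(N \right)} = - N \left(N + \frac{2 N}{-28 + N}\right)$ ($X{\left(N \right)} = N \left(N + \frac{N + N}{N - 28}\right) \left(-1\right) = N \left(N + \frac{2 N}{N - 28}\right) \left(-1\right) = N \left(N + \frac{2 N}{-28 + N}\right) \left(-1\right) = - N \left(N + \frac{2 N}{-28 + N}\right)$)
$\left(51 + 45 \cdot 13\right) + X{\left(0 \right)} 1548 = \left(51 + 45 \cdot 13\right) + \frac{0^{2} \left(26 - 0\right)}{-28 + 0} \cdot 1548 = \left(51 + 585\right) + \frac{0 \left(26 + 0\right)}{-28} \cdot 1548 = 636 + 0 \left(- \frac{1}{28}\right) 26 \cdot 1548 = 636 + 0 \cdot 1548 = 636 + 0 = 636$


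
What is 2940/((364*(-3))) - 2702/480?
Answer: -25963/3120 ≈ -8.3215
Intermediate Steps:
2940/((364*(-3))) - 2702/480 = 2940/(-1092) - 2702*1/480 = 2940*(-1/1092) - 1351/240 = -35/13 - 1351/240 = -25963/3120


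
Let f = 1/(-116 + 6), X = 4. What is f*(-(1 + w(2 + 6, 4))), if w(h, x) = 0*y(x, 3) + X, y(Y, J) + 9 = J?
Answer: 1/22 ≈ 0.045455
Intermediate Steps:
y(Y, J) = -9 + J
w(h, x) = 4 (w(h, x) = 0*(-9 + 3) + 4 = 0*(-6) + 4 = 0 + 4 = 4)
f = -1/110 (f = 1/(-110) = -1/110 ≈ -0.0090909)
f*(-(1 + w(2 + 6, 4))) = -(-1)*(1 + 4)/110 = -(-1)*5/110 = -1/110*(-5) = 1/22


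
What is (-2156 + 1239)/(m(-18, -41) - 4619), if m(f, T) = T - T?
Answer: 917/4619 ≈ 0.19853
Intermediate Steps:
m(f, T) = 0
(-2156 + 1239)/(m(-18, -41) - 4619) = (-2156 + 1239)/(0 - 4619) = -917/(-4619) = -917*(-1/4619) = 917/4619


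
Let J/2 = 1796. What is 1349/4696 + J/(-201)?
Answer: -16596883/943896 ≈ -17.583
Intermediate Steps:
J = 3592 (J = 2*1796 = 3592)
1349/4696 + J/(-201) = 1349/4696 + 3592/(-201) = 1349*(1/4696) + 3592*(-1/201) = 1349/4696 - 3592/201 = -16596883/943896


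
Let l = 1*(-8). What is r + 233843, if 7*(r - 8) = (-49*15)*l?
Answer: 234691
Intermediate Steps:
l = -8
r = 848 (r = 8 + (-49*15*(-8))/7 = 8 + (-735*(-8))/7 = 8 + (1/7)*5880 = 8 + 840 = 848)
r + 233843 = 848 + 233843 = 234691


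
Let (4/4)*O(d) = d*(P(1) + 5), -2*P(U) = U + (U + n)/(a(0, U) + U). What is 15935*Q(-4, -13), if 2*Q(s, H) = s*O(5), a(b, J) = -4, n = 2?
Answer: -796750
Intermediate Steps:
P(U) = -U/2 - (2 + U)/(2*(-4 + U)) (P(U) = -(U + (U + 2)/(-4 + U))/2 = -(U + (2 + U)/(-4 + U))/2 = -U/2 - (2 + U)/(2*(-4 + U)))
O(d) = 5*d (O(d) = d*((-2 - 1*1**2 + 3*1)/(2*(-4 + 1)) + 5) = d*((1/2)*(-2 - 1*1 + 3)/(-3) + 5) = d*((1/2)*(-1/3)*(-2 - 1 + 3) + 5) = d*((1/2)*(-1/3)*0 + 5) = d*(0 + 5) = d*5 = 5*d)
Q(s, H) = 25*s/2 (Q(s, H) = (s*(5*5))/2 = (s*25)/2 = (25*s)/2 = 25*s/2)
15935*Q(-4, -13) = 15935*((25/2)*(-4)) = 15935*(-50) = -796750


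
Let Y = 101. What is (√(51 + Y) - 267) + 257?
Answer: -10 + 2*√38 ≈ 2.3288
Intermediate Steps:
(√(51 + Y) - 267) + 257 = (√(51 + 101) - 267) + 257 = (√152 - 267) + 257 = (2*√38 - 267) + 257 = (-267 + 2*√38) + 257 = -10 + 2*√38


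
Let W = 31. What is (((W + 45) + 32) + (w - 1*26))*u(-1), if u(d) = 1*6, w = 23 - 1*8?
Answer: 582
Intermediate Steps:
w = 15 (w = 23 - 8 = 15)
u(d) = 6
(((W + 45) + 32) + (w - 1*26))*u(-1) = (((31 + 45) + 32) + (15 - 1*26))*6 = ((76 + 32) + (15 - 26))*6 = (108 - 11)*6 = 97*6 = 582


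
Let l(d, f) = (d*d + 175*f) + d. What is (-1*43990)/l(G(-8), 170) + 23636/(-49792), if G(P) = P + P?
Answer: -72479843/37331552 ≈ -1.9415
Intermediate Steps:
G(P) = 2*P
l(d, f) = d + d² + 175*f (l(d, f) = (d² + 175*f) + d = d + d² + 175*f)
(-1*43990)/l(G(-8), 170) + 23636/(-49792) = (-1*43990)/(2*(-8) + (2*(-8))² + 175*170) + 23636/(-49792) = -43990/(-16 + (-16)² + 29750) + 23636*(-1/49792) = -43990/(-16 + 256 + 29750) - 5909/12448 = -43990/29990 - 5909/12448 = -43990*1/29990 - 5909/12448 = -4399/2999 - 5909/12448 = -72479843/37331552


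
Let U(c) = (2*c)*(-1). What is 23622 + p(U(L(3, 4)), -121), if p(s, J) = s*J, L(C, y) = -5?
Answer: 22412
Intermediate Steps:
U(c) = -2*c
p(s, J) = J*s
23622 + p(U(L(3, 4)), -121) = 23622 - (-242)*(-5) = 23622 - 121*10 = 23622 - 1210 = 22412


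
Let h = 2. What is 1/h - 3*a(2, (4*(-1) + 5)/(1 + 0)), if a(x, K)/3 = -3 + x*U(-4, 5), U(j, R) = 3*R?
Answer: -485/2 ≈ -242.50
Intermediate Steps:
a(x, K) = -9 + 45*x (a(x, K) = 3*(-3 + x*(3*5)) = 3*(-3 + x*15) = 3*(-3 + 15*x) = -9 + 45*x)
1/h - 3*a(2, (4*(-1) + 5)/(1 + 0)) = 1/2 - 3*(-9 + 45*2) = ½ - 3*(-9 + 90) = ½ - 3*81 = ½ - 243 = -485/2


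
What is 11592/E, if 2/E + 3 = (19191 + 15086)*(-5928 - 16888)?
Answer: -4532843146860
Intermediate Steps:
E = -2/782064035 (E = 2/(-3 + (19191 + 15086)*(-5928 - 16888)) = 2/(-3 + 34277*(-22816)) = 2/(-3 - 782064032) = 2/(-782064035) = 2*(-1/782064035) = -2/782064035 ≈ -2.5573e-9)
11592/E = 11592/(-2/782064035) = 11592*(-782064035/2) = -4532843146860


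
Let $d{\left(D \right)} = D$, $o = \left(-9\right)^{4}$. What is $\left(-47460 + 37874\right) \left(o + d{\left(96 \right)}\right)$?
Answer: $-63814002$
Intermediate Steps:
$o = 6561$
$\left(-47460 + 37874\right) \left(o + d{\left(96 \right)}\right) = \left(-47460 + 37874\right) \left(6561 + 96\right) = \left(-9586\right) 6657 = -63814002$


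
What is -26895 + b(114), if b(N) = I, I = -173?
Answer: -27068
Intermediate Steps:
b(N) = -173
-26895 + b(114) = -26895 - 173 = -27068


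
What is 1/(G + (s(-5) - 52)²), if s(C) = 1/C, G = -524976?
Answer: -25/13056279 ≈ -1.9148e-6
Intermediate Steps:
1/(G + (s(-5) - 52)²) = 1/(-524976 + (1/(-5) - 52)²) = 1/(-524976 + (-⅕ - 52)²) = 1/(-524976 + (-261/5)²) = 1/(-524976 + 68121/25) = 1/(-13056279/25) = -25/13056279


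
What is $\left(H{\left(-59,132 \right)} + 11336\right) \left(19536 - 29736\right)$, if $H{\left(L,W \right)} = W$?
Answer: $-116973600$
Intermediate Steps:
$\left(H{\left(-59,132 \right)} + 11336\right) \left(19536 - 29736\right) = \left(132 + 11336\right) \left(19536 - 29736\right) = 11468 \left(-10200\right) = -116973600$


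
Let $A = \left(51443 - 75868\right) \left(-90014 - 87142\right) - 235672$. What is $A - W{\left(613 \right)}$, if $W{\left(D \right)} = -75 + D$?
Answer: $4326799090$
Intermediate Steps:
$A = 4326799628$ ($A = \left(-24425\right) \left(-177156\right) - 235672 = 4327035300 - 235672 = 4326799628$)
$A - W{\left(613 \right)} = 4326799628 - \left(-75 + 613\right) = 4326799628 - 538 = 4326799090$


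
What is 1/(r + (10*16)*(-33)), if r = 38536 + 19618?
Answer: 1/52874 ≈ 1.8913e-5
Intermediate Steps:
r = 58154
1/(r + (10*16)*(-33)) = 1/(58154 + (10*16)*(-33)) = 1/(58154 + 160*(-33)) = 1/(58154 - 5280) = 1/52874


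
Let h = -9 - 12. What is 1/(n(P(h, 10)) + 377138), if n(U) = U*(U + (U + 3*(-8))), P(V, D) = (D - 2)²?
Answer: 1/383794 ≈ 2.6056e-6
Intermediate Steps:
h = -21
P(V, D) = (-2 + D)²
n(U) = U*(-24 + 2*U) (n(U) = U*(U + (U - 24)) = U*(U + (-24 + U)) = U*(-24 + 2*U))
1/(n(P(h, 10)) + 377138) = 1/(2*(-2 + 10)²*(-12 + (-2 + 10)²) + 377138) = 1/(2*8²*(-12 + 8²) + 377138) = 1/(2*64*(-12 + 64) + 377138) = 1/(2*64*52 + 377138) = 1/(6656 + 377138) = 1/383794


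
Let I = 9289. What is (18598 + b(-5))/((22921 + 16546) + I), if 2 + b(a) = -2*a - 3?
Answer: 6201/16252 ≈ 0.38155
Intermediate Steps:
b(a) = -5 - 2*a (b(a) = -2 + (-2*a - 3) = -2 + (-3 - 2*a) = -5 - 2*a)
(18598 + b(-5))/((22921 + 16546) + I) = (18598 + (-5 - 2*(-5)))/((22921 + 16546) + 9289) = (18598 + (-5 + 10))/(39467 + 9289) = (18598 + 5)/48756 = 18603*(1/48756) = 6201/16252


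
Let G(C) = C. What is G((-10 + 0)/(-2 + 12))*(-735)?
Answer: 735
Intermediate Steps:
G((-10 + 0)/(-2 + 12))*(-735) = ((-10 + 0)/(-2 + 12))*(-735) = -10/10*(-735) = -10*⅒*(-735) = -1*(-735) = 735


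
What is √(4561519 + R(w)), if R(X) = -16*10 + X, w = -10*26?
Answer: √4561099 ≈ 2135.7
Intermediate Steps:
w = -260
R(X) = -160 + X
√(4561519 + R(w)) = √(4561519 + (-160 - 260)) = √(4561519 - 420) = √4561099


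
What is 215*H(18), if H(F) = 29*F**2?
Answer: 2020140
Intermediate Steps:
215*H(18) = 215*(29*18**2) = 215*(29*324) = 215*9396 = 2020140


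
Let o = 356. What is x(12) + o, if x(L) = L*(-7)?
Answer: 272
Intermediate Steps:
x(L) = -7*L
x(12) + o = -7*12 + 356 = -84 + 356 = 272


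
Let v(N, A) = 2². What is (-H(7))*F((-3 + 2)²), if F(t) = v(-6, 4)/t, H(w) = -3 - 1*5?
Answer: 32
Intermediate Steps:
v(N, A) = 4
H(w) = -8 (H(w) = -3 - 5 = -8)
F(t) = 4/t
(-H(7))*F((-3 + 2)²) = (-1*(-8))*(4/((-3 + 2)²)) = 8*(4/((-1)²)) = 8*(4/1) = 8*(4*1) = 8*4 = 32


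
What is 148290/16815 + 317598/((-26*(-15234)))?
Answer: 711952297/74001694 ≈ 9.6208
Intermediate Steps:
148290/16815 + 317598/((-26*(-15234))) = 148290*(1/16815) + 317598/396084 = 9886/1121 + 317598*(1/396084) = 9886/1121 + 52933/66014 = 711952297/74001694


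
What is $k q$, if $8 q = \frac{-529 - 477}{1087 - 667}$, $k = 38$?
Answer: $- \frac{9557}{840} \approx -11.377$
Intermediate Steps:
$q = - \frac{503}{1680}$ ($q = \frac{\left(-529 - 477\right) \frac{1}{1087 - 667}}{8} = \frac{\left(-1006\right) \frac{1}{420}}{8} = \frac{1}{8} \left(- \frac{503}{210}\right) = - \frac{503}{1680} \approx -0.2994$)
$k q = 38 \left(- \frac{503}{1680}\right) = - \frac{9557}{840}$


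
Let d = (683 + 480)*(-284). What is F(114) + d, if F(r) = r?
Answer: -330178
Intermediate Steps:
d = -330292 (d = 1163*(-284) = -330292)
F(114) + d = 114 - 330292 = -330178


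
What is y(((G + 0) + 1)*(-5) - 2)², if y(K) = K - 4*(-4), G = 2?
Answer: 1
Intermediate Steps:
y(K) = 16 + K (y(K) = K + 16 = 16 + K)
y(((G + 0) + 1)*(-5) - 2)² = (16 + (((2 + 0) + 1)*(-5) - 2))² = (16 + ((2 + 1)*(-5) - 2))² = (16 + (3*(-5) - 2))² = (16 + (-15 - 2))² = (16 - 17)² = (-1)² = 1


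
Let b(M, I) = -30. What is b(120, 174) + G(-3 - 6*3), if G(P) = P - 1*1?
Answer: -52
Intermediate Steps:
G(P) = -1 + P (G(P) = P - 1 = -1 + P)
b(120, 174) + G(-3 - 6*3) = -30 + (-1 + (-3 - 6*3)) = -30 + (-1 + (-3 - 18)) = -30 + (-1 - 21) = -30 - 22 = -52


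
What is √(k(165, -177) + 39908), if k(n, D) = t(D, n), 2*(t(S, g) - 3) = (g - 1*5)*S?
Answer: √25751 ≈ 160.47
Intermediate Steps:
t(S, g) = 3 + S*(-5 + g)/2 (t(S, g) = 3 + ((g - 1*5)*S)/2 = 3 + ((g - 5)*S)/2 = 3 + ((-5 + g)*S)/2 = 3 + (S*(-5 + g))/2 = 3 + S*(-5 + g)/2)
k(n, D) = 3 - 5*D/2 + D*n/2
√(k(165, -177) + 39908) = √((3 - 5/2*(-177) + (½)*(-177)*165) + 39908) = √((3 + 885/2 - 29205/2) + 39908) = √(-14157 + 39908) = √25751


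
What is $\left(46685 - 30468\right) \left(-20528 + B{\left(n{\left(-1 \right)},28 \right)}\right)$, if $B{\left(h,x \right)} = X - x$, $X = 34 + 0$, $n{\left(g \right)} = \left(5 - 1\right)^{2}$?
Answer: $-332805274$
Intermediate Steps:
$n{\left(g \right)} = 16$ ($n{\left(g \right)} = 4^{2} = 16$)
$X = 34$
$B{\left(h,x \right)} = 34 - x$
$\left(46685 - 30468\right) \left(-20528 + B{\left(n{\left(-1 \right)},28 \right)}\right) = \left(46685 - 30468\right) \left(-20528 + \left(34 - 28\right)\right) = 16217 \left(-20528 + \left(34 - 28\right)\right) = 16217 \left(-20528 + 6\right) = 16217 \left(-20522\right) = -332805274$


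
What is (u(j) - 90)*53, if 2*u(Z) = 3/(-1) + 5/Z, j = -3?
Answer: -14681/3 ≈ -4893.7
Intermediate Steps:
u(Z) = -3/2 + 5/(2*Z) (u(Z) = (3/(-1) + 5/Z)/2 = (3*(-1) + 5/Z)/2 = (-3 + 5/Z)/2 = -3/2 + 5/(2*Z))
(u(j) - 90)*53 = ((1/2)*(5 - 3*(-3))/(-3) - 90)*53 = ((1/2)*(-1/3)*(5 + 9) - 90)*53 = ((1/2)*(-1/3)*14 - 90)*53 = (-7/3 - 90)*53 = -277/3*53 = -14681/3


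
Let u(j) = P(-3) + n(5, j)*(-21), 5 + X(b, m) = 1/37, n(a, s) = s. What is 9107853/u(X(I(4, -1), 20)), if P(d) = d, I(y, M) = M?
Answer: 112330187/1251 ≈ 89792.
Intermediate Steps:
X(b, m) = -184/37 (X(b, m) = -5 + 1/37 = -184/37)
u(j) = -3 - 21*j (u(j) = -3 + j*(-21) = -3 - 21*j)
9107853/u(X(I(4, -1), 20)) = 9107853/(-3 - 21*(-184/37)) = 9107853/(-3 + 3864/37) = 9107853/(3753/37) = 9107853*(37/3753) = 112330187/1251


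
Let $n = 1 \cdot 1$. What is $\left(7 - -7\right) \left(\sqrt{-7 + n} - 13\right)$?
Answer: $-182 + 14 i \sqrt{6} \approx -182.0 + 34.293 i$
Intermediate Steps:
$n = 1$
$\left(7 - -7\right) \left(\sqrt{-7 + n} - 13\right) = \left(7 - -7\right) \left(\sqrt{-7 + 1} - 13\right) = \left(7 + 7\right) \left(\sqrt{-6} - 13\right) = 14 \left(i \sqrt{6} - 13\right) = 14 \left(-13 + i \sqrt{6}\right) = -182 + 14 i \sqrt{6}$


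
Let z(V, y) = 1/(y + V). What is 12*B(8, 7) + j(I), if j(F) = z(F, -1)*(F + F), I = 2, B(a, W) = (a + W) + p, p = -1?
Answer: 172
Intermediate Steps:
B(a, W) = -1 + W + a (B(a, W) = (a + W) - 1 = (W + a) - 1 = -1 + W + a)
z(V, y) = 1/(V + y)
j(F) = 2*F/(-1 + F) (j(F) = (F + F)/(F - 1) = (2*F)/(-1 + F) = 2*F/(-1 + F))
12*B(8, 7) + j(I) = 12*(-1 + 7 + 8) + 2*2/(-1 + 2) = 12*14 + 2*2/1 = 168 + 2*2*1 = 168 + 4 = 172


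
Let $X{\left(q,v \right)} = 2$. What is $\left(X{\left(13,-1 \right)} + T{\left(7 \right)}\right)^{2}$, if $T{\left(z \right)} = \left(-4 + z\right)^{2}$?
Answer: $121$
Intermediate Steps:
$\left(X{\left(13,-1 \right)} + T{\left(7 \right)}\right)^{2} = \left(2 + \left(-4 + 7\right)^{2}\right)^{2} = \left(2 + 3^{2}\right)^{2} = \left(2 + 9\right)^{2} = 11^{2} = 121$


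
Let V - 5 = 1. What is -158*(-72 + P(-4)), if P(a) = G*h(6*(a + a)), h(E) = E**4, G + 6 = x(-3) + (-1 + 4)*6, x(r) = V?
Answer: -15097123728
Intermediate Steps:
V = 6 (V = 5 + 1 = 6)
x(r) = 6
G = 18 (G = -6 + (6 + (-1 + 4)*6) = -6 + (6 + 3*6) = -6 + (6 + 18) = -6 + 24 = 18)
P(a) = 373248*a**4 (P(a) = 18*(6*(a + a))**4 = 18*(6*(2*a))**4 = 18*(12*a)**4 = 18*(20736*a**4) = 373248*a**4)
-158*(-72 + P(-4)) = -158*(-72 + 373248*(-4)**4) = -158*(-72 + 373248*256) = -158*(-72 + 95551488) = -158*95551416 = -15097123728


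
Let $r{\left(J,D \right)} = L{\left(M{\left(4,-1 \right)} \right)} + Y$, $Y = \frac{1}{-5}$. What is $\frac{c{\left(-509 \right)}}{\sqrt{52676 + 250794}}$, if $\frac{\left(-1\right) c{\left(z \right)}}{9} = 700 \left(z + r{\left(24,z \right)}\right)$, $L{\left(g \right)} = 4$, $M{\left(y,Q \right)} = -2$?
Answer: $\frac{318276 \sqrt{303470}}{30347} \approx 5777.6$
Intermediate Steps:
$Y = - \frac{1}{5} \approx -0.2$
$r{\left(J,D \right)} = \frac{19}{5}$ ($r{\left(J,D \right)} = 4 - \frac{1}{5} = \frac{19}{5}$)
$c{\left(z \right)} = -23940 - 6300 z$ ($c{\left(z \right)} = - 9 \cdot 700 \left(z + \frac{19}{5}\right) = - 9 \cdot 700 \left(\frac{19}{5} + z\right) = - 9 \left(2660 + 700 z\right) = -23940 - 6300 z$)
$\frac{c{\left(-509 \right)}}{\sqrt{52676 + 250794}} = \frac{-23940 - -3206700}{\sqrt{52676 + 250794}} = \frac{-23940 + 3206700}{\sqrt{303470}} = 3182760 \frac{\sqrt{303470}}{303470} = \frac{318276 \sqrt{303470}}{30347}$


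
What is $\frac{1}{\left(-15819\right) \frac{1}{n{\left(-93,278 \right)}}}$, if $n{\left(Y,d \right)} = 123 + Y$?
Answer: $- \frac{10}{5273} \approx -0.0018965$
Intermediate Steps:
$\frac{1}{\left(-15819\right) \frac{1}{n{\left(-93,278 \right)}}} = \frac{1}{\left(-15819\right) \frac{1}{123 - 93}} = \frac{1}{\left(-15819\right) \frac{1}{30}} = \frac{1}{- \frac{5273}{10}} = - \frac{10}{5273}$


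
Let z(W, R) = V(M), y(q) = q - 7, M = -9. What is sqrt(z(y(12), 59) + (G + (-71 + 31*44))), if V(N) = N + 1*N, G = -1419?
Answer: 12*I ≈ 12.0*I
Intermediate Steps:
V(N) = 2*N (V(N) = N + N = 2*N)
y(q) = -7 + q
z(W, R) = -18 (z(W, R) = 2*(-9) = -18)
sqrt(z(y(12), 59) + (G + (-71 + 31*44))) = sqrt(-18 + (-1419 + (-71 + 31*44))) = sqrt(-18 + (-1419 + (-71 + 1364))) = sqrt(-18 + (-1419 + 1293)) = sqrt(-18 - 126) = sqrt(-144) = 12*I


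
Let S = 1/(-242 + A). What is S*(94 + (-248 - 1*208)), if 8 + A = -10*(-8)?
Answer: 181/85 ≈ 2.1294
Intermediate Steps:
A = 72 (A = -8 - 10*(-8) = -8 + 80 = 72)
S = -1/170 (S = 1/(-242 + 72) = 1/(-170) = -1/170 ≈ -0.0058824)
S*(94 + (-248 - 1*208)) = -(94 + (-248 - 1*208))/170 = -(94 + (-248 - 208))/170 = -(94 - 456)/170 = -1/170*(-362) = 181/85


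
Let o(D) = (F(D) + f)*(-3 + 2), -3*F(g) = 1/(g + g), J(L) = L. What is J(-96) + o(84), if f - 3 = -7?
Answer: -46367/504 ≈ -91.998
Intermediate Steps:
f = -4 (f = 3 - 7 = -4)
F(g) = -1/(6*g) (F(g) = -1/(3*(g + g)) = -1/(2*g)/3 = -1/(6*g))
o(D) = 4 + 1/(6*D) (o(D) = (-1/(6*D) - 4)*(-3 + 2) = (-4 - 1/(6*D))*(-1) = 4 + 1/(6*D))
J(-96) + o(84) = -96 + (4 + (⅙)/84) = -96 + (4 + (⅙)*(1/84)) = -96 + (4 + 1/504) = -96 + 2017/504 = -46367/504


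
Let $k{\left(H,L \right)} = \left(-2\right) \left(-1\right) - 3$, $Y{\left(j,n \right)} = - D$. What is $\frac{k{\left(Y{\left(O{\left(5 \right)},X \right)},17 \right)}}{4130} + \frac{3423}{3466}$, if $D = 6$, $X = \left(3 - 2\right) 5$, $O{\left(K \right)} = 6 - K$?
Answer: $\frac{3533381}{3578645} \approx 0.98735$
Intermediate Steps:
$X = 5$ ($X = 1 \cdot 5 = 5$)
$Y{\left(j,n \right)} = -6$ ($Y{\left(j,n \right)} = \left(-1\right) 6 = -6$)
$k{\left(H,L \right)} = -1$ ($k{\left(H,L \right)} = 2 - 3 = -1$)
$\frac{k{\left(Y{\left(O{\left(5 \right)},X \right)},17 \right)}}{4130} + \frac{3423}{3466} = - \frac{1}{4130} + \frac{3423}{3466} = \frac{3533381}{3578645}$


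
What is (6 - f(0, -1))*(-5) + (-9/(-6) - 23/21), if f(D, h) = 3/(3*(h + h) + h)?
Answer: -1333/42 ≈ -31.738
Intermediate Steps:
f(D, h) = 3/(7*h) (f(D, h) = 3/(3*(2*h) + h) = 3/(6*h + h) = 3/((7*h)) = 3*(1/(7*h)) = 3/(7*h))
(6 - f(0, -1))*(-5) + (-9/(-6) - 23/21) = (6 - 3/(7*(-1)))*(-5) + (-9/(-6) - 23/21) = (6 - 3*(-1)/7)*(-5) + (-9*(-⅙) - 23*1/21) = (6 - 1*(-3/7))*(-5) + (3/2 - 23/21) = (6 + 3/7)*(-5) + 17/42 = (45/7)*(-5) + 17/42 = -225/7 + 17/42 = -1333/42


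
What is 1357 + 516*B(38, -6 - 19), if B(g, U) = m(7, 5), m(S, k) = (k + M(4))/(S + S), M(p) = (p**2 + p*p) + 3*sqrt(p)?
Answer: 20593/7 ≈ 2941.9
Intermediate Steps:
M(p) = 2*p**2 + 3*sqrt(p) (M(p) = (p**2 + p**2) + 3*sqrt(p) = 2*p**2 + 3*sqrt(p))
m(S, k) = (38 + k)/(2*S) (m(S, k) = (k + (2*4**2 + 3*sqrt(4)))/(S + S) = (k + (2*16 + 3*2))/((2*S)) = (k + (32 + 6))*(1/(2*S)) = (k + 38)*(1/(2*S)) = (38 + k)*(1/(2*S)) = (38 + k)/(2*S))
B(g, U) = 43/14 (B(g, U) = (1/2)*(38 + 5)/7 = (1/2)*(1/7)*43 = 43/14)
1357 + 516*B(38, -6 - 19) = 1357 + 516*(43/14) = 1357 + 11094/7 = 20593/7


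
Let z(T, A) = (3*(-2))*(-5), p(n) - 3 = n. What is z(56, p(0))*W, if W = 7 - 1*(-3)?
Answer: 300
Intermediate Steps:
p(n) = 3 + n
z(T, A) = 30 (z(T, A) = -6*(-5) = 30)
W = 10 (W = 7 + 3 = 10)
z(56, p(0))*W = 30*10 = 300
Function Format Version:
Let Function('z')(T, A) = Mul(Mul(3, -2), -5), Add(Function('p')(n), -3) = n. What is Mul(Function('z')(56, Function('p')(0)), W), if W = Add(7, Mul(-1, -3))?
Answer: 300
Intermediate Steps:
Function('p')(n) = Add(3, n)
Function('z')(T, A) = 30 (Function('z')(T, A) = Mul(-6, -5) = 30)
W = 10 (W = Add(7, 3) = 10)
Mul(Function('z')(56, Function('p')(0)), W) = Mul(30, 10) = 300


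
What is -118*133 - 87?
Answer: -15781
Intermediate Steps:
-118*133 - 87 = -15694 - 87 = -15781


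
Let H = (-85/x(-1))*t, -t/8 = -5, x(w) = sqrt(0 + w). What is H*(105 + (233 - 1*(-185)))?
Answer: 1778200*I ≈ 1.7782e+6*I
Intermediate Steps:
x(w) = sqrt(w)
t = 40 (t = -8*(-5) = 40)
H = 3400*I (H = -85*(-I)*40 = -(-85)*I*40 = (85*I)*40 = 3400*I ≈ 3400.0*I)
H*(105 + (233 - 1*(-185))) = (3400*I)*(105 + (233 - 1*(-185))) = (3400*I)*(105 + (233 + 185)) = (3400*I)*(105 + 418) = (3400*I)*523 = 1778200*I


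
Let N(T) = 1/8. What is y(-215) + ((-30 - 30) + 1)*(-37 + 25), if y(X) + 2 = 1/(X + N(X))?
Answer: 1213606/1719 ≈ 706.00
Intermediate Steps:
N(T) = 1/8
y(X) = -2 + 1/(1/8 + X) (y(X) = -2 + 1/(X + 1/8) = -2 + 1/(1/8 + X))
y(-215) + ((-30 - 30) + 1)*(-37 + 25) = 2*(3 - 8*(-215))/(1 + 8*(-215)) + ((-30 - 30) + 1)*(-37 + 25) = 2*(3 + 1720)/(1 - 1720) + (-60 + 1)*(-12) = 2*1723/(-1719) - 59*(-12) = 2*(-1/1719)*1723 + 708 = -3446/1719 + 708 = 1213606/1719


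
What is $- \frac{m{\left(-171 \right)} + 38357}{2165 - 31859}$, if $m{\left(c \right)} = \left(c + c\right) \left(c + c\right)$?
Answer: $\frac{155321}{29694} \approx 5.2307$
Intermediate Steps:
$m{\left(c \right)} = 4 c^{2}$ ($m{\left(c \right)} = 2 c 2 c = 4 c^{2}$)
$- \frac{m{\left(-171 \right)} + 38357}{2165 - 31859} = - \frac{4 \left(-171\right)^{2} + 38357}{2165 - 31859} = - \frac{4 \cdot 29241 + 38357}{-29694} = - \frac{\left(116964 + 38357\right) \left(-1\right)}{29694} = - \frac{155321 \left(-1\right)}{29694} = \left(-1\right) \left(- \frac{155321}{29694}\right) = \frac{155321}{29694}$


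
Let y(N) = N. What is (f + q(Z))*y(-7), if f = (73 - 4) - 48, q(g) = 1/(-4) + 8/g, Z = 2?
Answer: -693/4 ≈ -173.25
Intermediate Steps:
q(g) = -¼ + 8/g (q(g) = 1*(-¼) + 8/g = -¼ + 8/g)
f = 21 (f = 69 - 48 = 21)
(f + q(Z))*y(-7) = (21 + (¼)*(32 - 1*2)/2)*(-7) = (21 + (¼)*(½)*(32 - 2))*(-7) = (21 + (¼)*(½)*30)*(-7) = (21 + 15/4)*(-7) = (99/4)*(-7) = -693/4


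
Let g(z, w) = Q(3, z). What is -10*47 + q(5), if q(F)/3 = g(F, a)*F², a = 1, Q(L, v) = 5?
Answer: -95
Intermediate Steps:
g(z, w) = 5
q(F) = 15*F² (q(F) = 3*(5*F²) = 15*F²)
-10*47 + q(5) = -10*47 + 15*5² = -470 + 15*25 = -470 + 375 = -95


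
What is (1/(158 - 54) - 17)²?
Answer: 3122289/10816 ≈ 288.67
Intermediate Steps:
(1/(158 - 54) - 17)² = (1/104 - 17)² = (-1767/104)² = 3122289/10816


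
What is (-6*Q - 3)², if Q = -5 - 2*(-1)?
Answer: 225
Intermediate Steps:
Q = -3 (Q = -5 + 2 = -3)
(-6*Q - 3)² = (-6*(-3) - 3)² = (18 - 3)² = 15² = 225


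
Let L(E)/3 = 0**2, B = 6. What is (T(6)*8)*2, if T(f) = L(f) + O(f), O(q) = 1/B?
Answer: 8/3 ≈ 2.6667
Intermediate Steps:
L(E) = 0 (L(E) = 3*0**2 = 3*0 = 0)
O(q) = 1/6
T(f) = 1/6 (T(f) = 0 + 1/6 = 1/6)
(T(6)*8)*2 = ((1/6)*8)*2 = (4/3)*2 = 8/3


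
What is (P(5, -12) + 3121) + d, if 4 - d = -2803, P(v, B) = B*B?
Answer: 6072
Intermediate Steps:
P(v, B) = B**2
d = 2807 (d = 4 - 1*(-2803) = 4 + 2803 = 2807)
(P(5, -12) + 3121) + d = ((-12)**2 + 3121) + 2807 = (144 + 3121) + 2807 = 3265 + 2807 = 6072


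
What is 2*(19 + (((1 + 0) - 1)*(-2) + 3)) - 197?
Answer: -153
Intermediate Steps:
2*(19 + (((1 + 0) - 1)*(-2) + 3)) - 197 = 2*(19 + ((1 - 1)*(-2) + 3)) - 197 = 2*(19 + (0*(-2) + 3)) - 197 = 2*(19 + (0 + 3)) - 197 = 2*(19 + 3) - 197 = 2*22 - 197 = 44 - 197 = -153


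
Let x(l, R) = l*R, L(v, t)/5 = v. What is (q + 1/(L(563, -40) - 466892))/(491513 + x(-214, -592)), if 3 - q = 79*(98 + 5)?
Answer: -3774802319/286892865477 ≈ -0.013158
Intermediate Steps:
L(v, t) = 5*v
x(l, R) = R*l
q = -8134 (q = 3 - 79*(98 + 5) = 3 - 79*103 = 3 - 1*8137 = 3 - 8137 = -8134)
(q + 1/(L(563, -40) - 466892))/(491513 + x(-214, -592)) = (-8134 + 1/(5*563 - 466892))/(491513 - 592*(-214)) = (-8134 + 1/(2815 - 466892))/(491513 + 126688) = (-8134 + 1/(-464077))/618201 = (-8134 - 1/464077)*(1/618201) = -3774802319/464077*1/618201 = -3774802319/286892865477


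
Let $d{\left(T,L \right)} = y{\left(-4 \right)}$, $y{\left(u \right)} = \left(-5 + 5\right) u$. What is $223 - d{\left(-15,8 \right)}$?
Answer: $223$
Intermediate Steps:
$y{\left(u \right)} = 0$ ($y{\left(u \right)} = 0 u = 0$)
$d{\left(T,L \right)} = 0$
$223 - d{\left(-15,8 \right)} = 223 - 0 = 223 + 0 = 223$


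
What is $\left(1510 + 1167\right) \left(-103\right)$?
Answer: $-275731$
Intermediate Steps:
$\left(1510 + 1167\right) \left(-103\right) = 2677 \left(-103\right) = -275731$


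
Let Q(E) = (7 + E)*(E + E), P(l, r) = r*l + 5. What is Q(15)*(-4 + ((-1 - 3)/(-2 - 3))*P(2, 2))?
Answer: 2112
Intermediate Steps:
P(l, r) = 5 + l*r (P(l, r) = l*r + 5 = 5 + l*r)
Q(E) = 2*E*(7 + E) (Q(E) = (7 + E)*(2*E) = 2*E*(7 + E))
Q(15)*(-4 + ((-1 - 3)/(-2 - 3))*P(2, 2)) = (2*15*(7 + 15))*(-4 + ((-1 - 3)/(-2 - 3))*(5 + 2*2)) = (2*15*22)*(-4 + (-4/(-5))*(5 + 4)) = 660*(-4 - 4*(-1/5)*9) = 660*(-4 + (4/5)*9) = 660*(-4 + 36/5) = 660*(16/5) = 2112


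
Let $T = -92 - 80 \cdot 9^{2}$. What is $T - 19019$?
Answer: $-25591$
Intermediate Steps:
$T = -6572$ ($T = -92 - 6480 = -6572$)
$T - 19019 = -6572 - 19019 = -25591$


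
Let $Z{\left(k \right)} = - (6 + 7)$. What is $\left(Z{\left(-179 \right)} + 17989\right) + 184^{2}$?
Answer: $51832$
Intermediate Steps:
$Z{\left(k \right)} = -13$ ($Z{\left(k \right)} = \left(-1\right) 13 = -13$)
$\left(Z{\left(-179 \right)} + 17989\right) + 184^{2} = \left(-13 + 17989\right) + 184^{2} = 17976 + 33856 = 51832$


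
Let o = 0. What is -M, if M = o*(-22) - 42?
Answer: 42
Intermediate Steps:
M = -42 (M = 0*(-22) - 42 = 0 - 42 = -42)
-M = -1*(-42) = 42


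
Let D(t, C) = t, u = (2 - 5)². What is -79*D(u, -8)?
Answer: -711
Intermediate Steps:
u = 9 (u = (-3)² = 9)
-79*D(u, -8) = -79*9 = -711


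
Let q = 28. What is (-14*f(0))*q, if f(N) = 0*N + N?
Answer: 0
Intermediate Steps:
f(N) = N (f(N) = 0 + N = N)
(-14*f(0))*q = -14*0*28 = 0*28 = 0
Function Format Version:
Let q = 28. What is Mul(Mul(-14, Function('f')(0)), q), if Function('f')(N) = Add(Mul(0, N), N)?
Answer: 0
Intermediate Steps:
Function('f')(N) = N (Function('f')(N) = Add(0, N) = N)
Mul(Mul(-14, Function('f')(0)), q) = Mul(Mul(-14, 0), 28) = Mul(0, 28) = 0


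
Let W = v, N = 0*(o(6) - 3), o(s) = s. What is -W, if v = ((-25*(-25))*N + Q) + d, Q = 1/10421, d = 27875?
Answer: -290485376/10421 ≈ -27875.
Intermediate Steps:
Q = 1/10421 ≈ 9.5960e-5
N = 0 (N = 0*(6 - 3) = 0*3 = 0)
v = 290485376/10421 (v = (-25*(-25)*0 + 1/10421) + 27875 = (625*0 + 1/10421) + 27875 = (0 + 1/10421) + 27875 = 1/10421 + 27875 = 290485376/10421 ≈ 27875.)
W = 290485376/10421 ≈ 27875.
-W = -1*290485376/10421 = -290485376/10421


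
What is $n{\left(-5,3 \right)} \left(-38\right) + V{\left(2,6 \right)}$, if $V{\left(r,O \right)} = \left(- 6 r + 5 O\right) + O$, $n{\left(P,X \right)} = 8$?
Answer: $-280$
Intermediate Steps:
$V{\left(r,O \right)} = - 6 r + 6 O$
$n{\left(-5,3 \right)} \left(-38\right) + V{\left(2,6 \right)} = 8 \left(-38\right) + \left(\left(-6\right) 2 + 6 \cdot 6\right) = -304 + \left(-12 + 36\right) = -304 + 24 = -280$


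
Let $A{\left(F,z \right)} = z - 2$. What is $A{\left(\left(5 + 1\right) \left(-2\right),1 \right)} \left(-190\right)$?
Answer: $190$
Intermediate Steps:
$A{\left(F,z \right)} = -2 + z$
$A{\left(\left(5 + 1\right) \left(-2\right),1 \right)} \left(-190\right) = \left(-2 + 1\right) \left(-190\right) = \left(-1\right) \left(-190\right) = 190$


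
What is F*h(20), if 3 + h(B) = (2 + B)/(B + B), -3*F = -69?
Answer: -1127/20 ≈ -56.350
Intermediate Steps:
F = 23 (F = -1/3*(-69) = 23)
h(B) = -3 + (2 + B)/(2*B) (h(B) = -3 + (2 + B)/(B + B) = -3 + (2 + B)/((2*B)) = -3 + (2 + B)*(1/(2*B)) = -3 + (2 + B)/(2*B))
F*h(20) = 23*(-5/2 + 1/20) = 23*(-49/20) = -1127/20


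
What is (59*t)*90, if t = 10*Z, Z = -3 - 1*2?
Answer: -265500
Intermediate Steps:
Z = -5 (Z = -3 - 2 = -5)
t = -50 (t = 10*(-5) = -50)
(59*t)*90 = (59*(-50))*90 = -2950*90 = -265500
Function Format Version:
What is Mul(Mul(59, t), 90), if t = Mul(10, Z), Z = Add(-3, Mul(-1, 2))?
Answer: -265500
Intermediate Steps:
Z = -5 (Z = Add(-3, -2) = -5)
t = -50 (t = Mul(10, -5) = -50)
Mul(Mul(59, t), 90) = Mul(Mul(59, -50), 90) = Mul(-2950, 90) = -265500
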